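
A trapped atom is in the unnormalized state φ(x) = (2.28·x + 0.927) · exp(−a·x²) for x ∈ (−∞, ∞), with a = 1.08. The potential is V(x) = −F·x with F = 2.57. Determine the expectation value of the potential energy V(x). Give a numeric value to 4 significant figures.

-1.219

⟨V⟩ = ∫ V(x)·|φ|² dx / ∫|φ|² dx.
Expand each integrand as polynomial × e^(−2ax²) and use ∫x^(2j)·e^(−2ax²) dx = (2j−1)!!/(4a)^j · √(π/(2a)), odd powers → 0; here √(π/(2a)) = 1.2060.
State is unnormalized: ∫|φ|² dx = 2.4876, and ∫φ*·V(x)·φ dx = -3.0328, so ⟨V⟩ = -3.0328 / 2.4876.
⟨V⟩ = -1.2192.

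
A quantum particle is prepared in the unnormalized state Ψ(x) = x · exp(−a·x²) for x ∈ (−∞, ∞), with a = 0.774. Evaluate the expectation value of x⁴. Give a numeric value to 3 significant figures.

1.56

⟨x⁴⟩ = ∫ x⁴·|Ψ|² dx / ∫|Ψ|² dx (integrals over the domain).
Expand each integrand as polynomial × e^(−2ax²) and use ∫x^(2j)·e^(−2ax²) dx = (2j−1)!!/(4a)^j · √(π/(2a)), odd powers → 0; here √(π/(2a)) = 1.4246.
State is unnormalized: ∫|Ψ|² dx = 0.46014, and ∫Ψ*·x⁴·Ψ dx = 0.72008, so ⟨x⁴⟩ = 0.72008 / 0.46014.
⟨x⁴⟩ = 1.5649.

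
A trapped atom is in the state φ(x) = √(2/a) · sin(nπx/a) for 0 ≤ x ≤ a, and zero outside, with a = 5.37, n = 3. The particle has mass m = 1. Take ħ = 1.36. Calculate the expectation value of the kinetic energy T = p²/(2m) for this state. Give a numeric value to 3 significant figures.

T = −(ħ²/2m) d²/dx², so ⟨T⟩ = −(ħ²/2m) ∫ φ*·φ'' dx; with m = 1.
d/dx sin(nπx/a) = (nπ/a)·cos(nπx/a) and d²/dx² sin(nπx/a) = −(nπ/a)²·sin(nπx/a); on 0 ≤ x ≤ a, ∫sin²(nπx/a) dx = a/2 and ∫sin(nπx/a)·cos(nπx/a) dx = 0.
⟨T⟩ = 2.8487.

2.85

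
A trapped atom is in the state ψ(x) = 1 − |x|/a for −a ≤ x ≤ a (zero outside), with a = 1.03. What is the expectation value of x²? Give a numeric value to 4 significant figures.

⟨x²⟩ = ∫ x²·|ψ|² dx / ∫|ψ|² dx (integrals over the domain).
ψ is even, so ∫ over [−a, a] = 2∫₀ᵃ with ψ = 1 − x/a there: ∫₀ᵃ (1 − x/a)² dx = a/3, ∫₀ᵃ x²(1 − x/a)² dx = a³/30, ∫₀ᵃ x⁴(1 − x/a)² dx = a⁵/105.
State is unnormalized: ∫|ψ|² dx = 0.68667, and ∫ψ*·x²·ψ dx = 0.072848, so ⟨x²⟩ = 0.072848 / 0.68667.
⟨x²⟩ = 0.10609.

0.1061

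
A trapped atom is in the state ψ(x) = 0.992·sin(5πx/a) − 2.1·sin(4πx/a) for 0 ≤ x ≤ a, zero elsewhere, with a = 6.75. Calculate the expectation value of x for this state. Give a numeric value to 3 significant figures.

⟨x⟩ = ∫ x·|ψ|² dx / ∫|ψ|² dx (integrals over the domain).
On 0 ≤ x ≤ a (j ≠ l): ∫sin²(jπx/a) dx = a/2, ∫sin(jπx/a)·sin(lπx/a) dx = 0; diagonal moments ∫x·sin²(jπx/a) dx = a²/4, ∫x²·sin²(jπx/a) dx = a³·(1/6 − 1/(4j²π²)); cross terms ∫x·sin(jπx/a)·sin(lπx/a) dx = 0 for j + l even and −4jla²/(π²(j² − l²)²) for j + l odd, ∫x²·sin(jπx/a)·sin(lπx/a) dx = (−1)^(j+l)·4jla³/(π²(j² − l²)²); higher powers the same way via product-to-sum and parts.
State is unnormalized: ∫|ψ|² dx = 18.205, and ∫ψ*·x·ψ dx = 80.438, so ⟨x⟩ = 80.438 / 18.205.
⟨x⟩ = 4.4185.

4.42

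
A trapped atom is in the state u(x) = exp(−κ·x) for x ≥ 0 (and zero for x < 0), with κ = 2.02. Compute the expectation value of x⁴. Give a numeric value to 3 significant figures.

0.0901

⟨x⁴⟩ = ∫ x⁴·|u|² dx / ∫|u|² dx (integrals over the domain).
Every integrand reduces to terms xʲ·e^(−2κx) on [0, ∞); use ∫₀^∞ xʲ·e^(−2κx) dx = j!/(2κ)^(j+1).
State is unnormalized: ∫|u|² dx = 0.24752, and ∫u*·x⁴·u dx = 0.022300, so ⟨x⁴⟩ = 0.022300 / 0.24752.
⟨x⁴⟩ = 0.090092.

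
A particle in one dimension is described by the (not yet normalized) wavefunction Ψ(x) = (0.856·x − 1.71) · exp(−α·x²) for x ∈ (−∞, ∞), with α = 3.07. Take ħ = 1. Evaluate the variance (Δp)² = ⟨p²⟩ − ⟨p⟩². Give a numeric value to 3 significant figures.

Compute ⟨p⟩ and ⟨p²⟩ separately; (Δp)² = ⟨p²⟩ − ⟨p⟩².
Expand each integrand as polynomial × e^(−2αx²) and use ∫x^(2j)·e^(−2αx²) dx = (2j−1)!!/(4α)^j · √(π/(2α)), odd powers → 0; here √(π/(2α)) = 0.71530. Differentiate with the product rule, d/dx e^(−αx²) = −2αx·e^(−αx²).
Normalization: ∫|Ψ|² dx = 2.1343.
⟨p⟩ = 0.0000 and ⟨p²⟩ = 3.1928.
(Δp)² = 3.1928 − (0.0000)² = 3.1928.

3.19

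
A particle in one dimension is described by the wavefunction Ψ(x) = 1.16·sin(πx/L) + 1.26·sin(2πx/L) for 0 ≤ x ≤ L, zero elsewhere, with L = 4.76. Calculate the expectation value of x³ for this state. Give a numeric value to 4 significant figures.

6.131

⟨x³⟩ = ∫ x³·|Ψ|² dx / ∫|Ψ|² dx (integrals over the domain).
On 0 ≤ x ≤ L (j ≠ l): ∫sin²(jπx/L) dx = L/2, ∫sin(jπx/L)·sin(lπx/L) dx = 0; diagonal moments ∫x·sin²(jπx/L) dx = L²/4, ∫x²·sin²(jπx/L) dx = L³·(1/6 − 1/(4j²π²)); cross terms ∫x·sin(jπx/L)·sin(lπx/L) dx = 0 for j + l even and −4jlL²/(π²(j² − l²)²) for j + l odd, ∫x²·sin(jπx/L)·sin(lπx/L) dx = (−1)^(j+l)·4jlL³/(π²(j² − l²)²); higher powers the same way via product-to-sum and parts.
State is unnormalized: ∫|Ψ|² dx = 6.9810, and ∫Ψ*·x³·Ψ dx = 42.798, so ⟨x³⟩ = 42.798 / 6.9810.
⟨x³⟩ = 6.1307.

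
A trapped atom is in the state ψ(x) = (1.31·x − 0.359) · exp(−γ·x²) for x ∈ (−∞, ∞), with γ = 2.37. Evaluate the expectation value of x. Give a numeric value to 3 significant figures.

⟨x⟩ = ∫ x·|ψ|² dx / ∫|ψ|² dx (integrals over the domain).
Expand each integrand as polynomial × e^(−2γx²) and use ∫x^(2j)·e^(−2γx²) dx = (2j−1)!!/(4γ)^j · √(π/(2γ)), odd powers → 0; here √(π/(2γ)) = 0.81412.
State is unnormalized: ∫|ψ|² dx = 0.25230, and ∫ψ*·x·ψ dx = -0.080774, so ⟨x⟩ = -0.080774 / 0.25230.
⟨x⟩ = -0.32015.

-0.320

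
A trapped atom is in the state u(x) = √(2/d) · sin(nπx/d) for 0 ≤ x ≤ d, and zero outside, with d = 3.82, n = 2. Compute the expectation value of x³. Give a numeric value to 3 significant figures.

12.9

⟨x³⟩ = ∫ x³·|u|² dx (integrals over the domain).
With sin²θ = (1 − cos2θ)/2 on 0 ≤ x ≤ d: ∫sin²(nπx/d) dx = d/2, ∫x·sin²(nπx/d) dx = d²/4, ∫x²·sin²(nπx/d) dx = d³·(1/6 − 1/(4n²π²)); higher powers xᵏ the same way, integrating xᵏ·cos(2nπx/d) by parts.
⟨x³⟩ = 12.877.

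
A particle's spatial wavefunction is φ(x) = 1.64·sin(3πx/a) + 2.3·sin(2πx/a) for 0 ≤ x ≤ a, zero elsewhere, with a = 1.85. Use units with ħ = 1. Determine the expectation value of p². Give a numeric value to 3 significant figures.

p² φ = −ħ² d²φ/dx²; ⟨p²⟩ = −ħ² ∫ φ*·φ'' dx / ∫|φ|² dx.
d²/dx² sin(jπx/a) = −(jπ/a)²·sin(jπx/a); on 0 ≤ x ≤ a, ∫sin²(jπx/a) dx = a/2 and ∫sin(jπx/a)·sin(lπx/a) dx = 0 for j ≠ l, so only diagonal terms survive in ∫|φ|² and ∫φ·φ″; ∫φ·φ′ dx = [φ²/2] between the walls = 0.
State is unnormalized: ∫|φ|² dx = 7.3811, and ∫φ*·(−ħ² φ'') dx = 121.01, so ⟨p²⟩ = 121.01 / 7.3811.
⟨p²⟩ = 16.395.

16.4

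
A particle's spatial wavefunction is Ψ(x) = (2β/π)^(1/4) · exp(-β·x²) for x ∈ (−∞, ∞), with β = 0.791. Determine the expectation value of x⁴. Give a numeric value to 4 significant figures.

⟨x⁴⟩ = ∫ x⁴·|Ψ|² dx (integrals over the domain).
Gaussian moments: ∫x^(2j)·e^(−2βx²) dx = (2j−1)!!/(4β)^j · √(π/(2β)), odd powers integrate to 0; here √(π/(2β)) = 1.4092.
⟨x⁴⟩ = 0.29967.

0.2997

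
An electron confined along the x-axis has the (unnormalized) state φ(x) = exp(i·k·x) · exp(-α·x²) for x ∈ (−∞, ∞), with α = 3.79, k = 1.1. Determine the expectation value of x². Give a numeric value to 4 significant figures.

⟨x²⟩ = ∫ x²·|φ|² dx / ∫|φ|² dx (integrals over the domain).
Gaussian moments: ∫x^(2j)·e^(−2αx²) dx = (2j−1)!!/(4α)^j · √(π/(2α)), odd powers integrate to 0; here √(π/(2α)) = 0.64378.
State is unnormalized: ∫|φ|² dx = 0.64378, and ∫φ*·x²·φ dx = 0.042466, so ⟨x²⟩ = 0.042466 / 0.64378.
⟨x²⟩ = 0.065963.

0.06596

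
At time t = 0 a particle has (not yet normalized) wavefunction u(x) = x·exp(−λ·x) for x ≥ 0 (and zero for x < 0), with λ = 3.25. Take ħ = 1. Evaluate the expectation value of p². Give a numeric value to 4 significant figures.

10.56

p² u = −ħ² d²u/dx²; ⟨p²⟩ = −ħ² ∫ u*·u'' dx / ∫|u|² dx.
Differentiate x·exp(−λ·x) with the product rule; every integrand then reduces to terms xʲ·e^(−2λx) on [0, ∞), with ∫₀^∞ xʲ·e^(−2λx) dx = j!/(2λ)^(j+1).
State is unnormalized: ∫|u|² dx = 0.0072827, and ∫u*·(−ħ² u'') dx = 0.076923, so ⟨p²⟩ = 0.076923 / 0.0072827.
⟨p²⟩ = 10.563.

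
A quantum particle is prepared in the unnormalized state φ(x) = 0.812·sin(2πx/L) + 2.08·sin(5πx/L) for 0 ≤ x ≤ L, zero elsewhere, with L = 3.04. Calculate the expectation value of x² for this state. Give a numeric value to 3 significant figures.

⟨x²⟩ = ∫ x²·|φ|² dx / ∫|φ|² dx (integrals over the domain).
On 0 ≤ x ≤ L (j ≠ l): ∫sin²(jπx/L) dx = L/2, ∫sin(jπx/L)·sin(lπx/L) dx = 0; diagonal moments ∫x·sin²(jπx/L) dx = L²/4, ∫x²·sin²(jπx/L) dx = L³·(1/6 − 1/(4j²π²)); cross terms ∫x·sin(jπx/L)·sin(lπx/L) dx = 0 for j + l even and −4jlL²/(π²(j² − l²)²) for j + l odd, ∫x²·sin(jπx/L)·sin(lπx/L) dx = (−1)^(j+l)·4jlL³/(π²(j² − l²)²); higher powers the same way via product-to-sum and parts.
State is unnormalized: ∫|φ|² dx = 7.5783, and ∫φ*·x²·φ dx = 22.233, so ⟨x²⟩ = 22.233 / 7.5783.
⟨x²⟩ = 2.9337.

2.93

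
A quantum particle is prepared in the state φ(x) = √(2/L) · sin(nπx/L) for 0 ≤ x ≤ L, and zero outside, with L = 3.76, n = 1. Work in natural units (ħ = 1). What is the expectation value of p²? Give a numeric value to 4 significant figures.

0.6981

p² φ = −ħ² d²φ/dx²; ⟨p²⟩ = −ħ² ∫ φ*·φ'' dx.
d/dx sin(nπx/L) = (nπ/L)·cos(nπx/L) and d²/dx² sin(nπx/L) = −(nπ/L)²·sin(nπx/L); on 0 ≤ x ≤ L, ∫sin²(nπx/L) dx = L/2 and ∫sin(nπx/L)·cos(nπx/L) dx = 0.
⟨p²⟩ = 0.69811.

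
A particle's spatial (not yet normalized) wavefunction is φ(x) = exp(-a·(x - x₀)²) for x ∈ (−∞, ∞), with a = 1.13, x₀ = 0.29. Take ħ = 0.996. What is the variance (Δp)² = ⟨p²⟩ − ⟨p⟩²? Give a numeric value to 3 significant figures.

Compute ⟨p⟩ and ⟨p²⟩ separately; (Δp)² = ⟨p²⟩ − ⟨p⟩².
Gaussian moments (u = x − x₀): ∫u^(2j)·e^(−2au²) du = (2j−1)!!/(4a)^j · √(π/(2a)), odd powers integrate to 0; here √(π/(2a)) = 1.1790. Derivatives: d/dx e^(−au²) = −2au·e^(−au²), d²/dx² e^(−au²) = (4a²u² − 2a)·e^(−au²).
Normalization: ∫|φ|² dx = 1.1790.
⟨p⟩ = 0.0000 and ⟨p²⟩ = 1.1210.
(Δp)² = 1.1210 − (0.0000)² = 1.1210.

1.12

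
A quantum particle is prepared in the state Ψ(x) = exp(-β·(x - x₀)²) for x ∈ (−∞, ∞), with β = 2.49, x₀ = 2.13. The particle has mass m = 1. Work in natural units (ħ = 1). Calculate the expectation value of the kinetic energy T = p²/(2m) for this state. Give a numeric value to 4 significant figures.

1.245

T = −(ħ²/2m) d²/dx², so ⟨T⟩ = −(ħ²/2m) ∫ Ψ*·Ψ'' dx / ∫|Ψ|² dx; with m = 1.
Gaussian moments (u = x − x₀): ∫u^(2j)·e^(−2βu²) du = (2j−1)!!/(4β)^j · √(π/(2β)), odd powers integrate to 0; here √(π/(2β)) = 0.79426. Derivatives: d/dx e^(−βu²) = −2βu·e^(−βu²), d²/dx² e^(−βu²) = (4β²u² − 2β)·e^(−βu²).
State is unnormalized: ∫|Ψ|² dx = 0.79426, and ∫Ψ*·(−ħ²/2m · Ψ'') dx = 0.98885, so ⟨T⟩ = 0.98885 / 0.79426.
⟨T⟩ = 1.2450.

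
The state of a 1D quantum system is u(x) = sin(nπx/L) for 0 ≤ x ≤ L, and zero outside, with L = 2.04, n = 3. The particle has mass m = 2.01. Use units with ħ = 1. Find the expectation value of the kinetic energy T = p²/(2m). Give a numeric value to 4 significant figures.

T = −(ħ²/2m) d²/dx², so ⟨T⟩ = −(ħ²/2m) ∫ u*·u'' dx / ∫|u|² dx; with m = 2.01.
d/dx sin(nπx/L) = (nπ/L)·cos(nπx/L) and d²/dx² sin(nπx/L) = −(nπ/L)²·sin(nπx/L); on 0 ≤ x ≤ L, ∫sin²(nπx/L) dx = L/2 and ∫sin(nπx/L)·cos(nπx/L) dx = 0.
State is unnormalized: ∫|u|² dx = 1.0200, and ∫u*·(−ħ²/2m · u'') dx = 5.4157, so ⟨T⟩ = 5.4157 / 1.0200.
⟨T⟩ = 5.3095.

5.310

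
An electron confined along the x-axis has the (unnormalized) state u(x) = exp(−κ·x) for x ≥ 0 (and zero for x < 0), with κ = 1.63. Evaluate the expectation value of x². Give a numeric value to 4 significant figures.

0.1882

⟨x²⟩ = ∫ x²·|u|² dx / ∫|u|² dx (integrals over the domain).
Every integrand reduces to terms xʲ·e^(−2κx) on [0, ∞); use ∫₀^∞ xʲ·e^(−2κx) dx = j!/(2κ)^(j+1).
State is unnormalized: ∫|u|² dx = 0.30675, and ∫u*·x²·u dx = 0.057727, so ⟨x²⟩ = 0.057727 / 0.30675.
⟨x²⟩ = 0.18819.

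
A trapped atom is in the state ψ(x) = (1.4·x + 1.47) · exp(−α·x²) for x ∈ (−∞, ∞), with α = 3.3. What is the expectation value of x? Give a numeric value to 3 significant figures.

0.135

⟨x⟩ = ∫ x·|ψ|² dx / ∫|ψ|² dx (integrals over the domain).
Expand each integrand as polynomial × e^(−2αx²) and use ∫x^(2j)·e^(−2αx²) dx = (2j−1)!!/(4α)^j · √(π/(2α)), odd powers → 0; here √(π/(2α)) = 0.68993.
State is unnormalized: ∫|ψ|² dx = 1.5933, and ∫ψ*·x·ψ dx = 0.21513, so ⟨x⟩ = 0.21513 / 1.5933.
⟨x⟩ = 0.13502.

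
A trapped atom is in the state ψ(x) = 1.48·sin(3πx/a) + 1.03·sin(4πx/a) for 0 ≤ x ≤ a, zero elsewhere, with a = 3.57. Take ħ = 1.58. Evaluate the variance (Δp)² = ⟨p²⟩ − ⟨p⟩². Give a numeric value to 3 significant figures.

Compute ⟨p⟩ and ⟨p²⟩ separately; (Δp)² = ⟨p²⟩ − ⟨p⟩².
d²/dx² sin(jπx/a) = −(jπ/a)²·sin(jπx/a); on 0 ≤ x ≤ a, ∫sin²(jπx/a) dx = a/2 and ∫sin(jπx/a)·sin(lπx/a) dx = 0 for j ≠ l, so only diagonal terms survive in ∫|ψ|² and ∫ψ·ψ″; ∫ψ·ψ′ dx = [ψ²/2] between the walls = 0.
Normalization: ∫|ψ|² dx = 5.8036.
⟨p⟩ = 0.0000 and ⟨p²⟩ = 21.814.
(Δp)² = 21.814 − (0.0000)² = 21.814.

21.8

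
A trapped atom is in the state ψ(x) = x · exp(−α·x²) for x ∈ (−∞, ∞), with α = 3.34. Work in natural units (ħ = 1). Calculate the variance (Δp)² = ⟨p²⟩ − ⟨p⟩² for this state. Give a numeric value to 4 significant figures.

10.02

Compute ⟨p⟩ and ⟨p²⟩ separately; (Δp)² = ⟨p²⟩ − ⟨p⟩².
Expand each integrand as polynomial × e^(−2αx²) and use ∫x^(2j)·e^(−2αx²) dx = (2j−1)!!/(4α)^j · √(π/(2α)), odd powers → 0; here √(π/(2α)) = 0.68578. Differentiate with the product rule, d/dx e^(−αx²) = −2αx·e^(−αx²).
Normalization: ∫|ψ|² dx = 0.051331.
⟨p⟩ = 0.0000 and ⟨p²⟩ = 10.020.
(Δp)² = 10.020 − (0.0000)² = 10.020.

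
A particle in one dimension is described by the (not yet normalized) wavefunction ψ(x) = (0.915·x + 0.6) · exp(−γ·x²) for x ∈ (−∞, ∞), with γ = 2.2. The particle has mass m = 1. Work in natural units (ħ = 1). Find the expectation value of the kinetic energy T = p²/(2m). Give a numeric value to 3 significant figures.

T = −(ħ²/2m) d²/dx², so ⟨T⟩ = −(ħ²/2m) ∫ ψ*·ψ'' dx / ∫|ψ|² dx; with m = 1.
Expand each integrand as polynomial × e^(−2γx²) and use ∫x^(2j)·e^(−2γx²) dx = (2j−1)!!/(4γ)^j · √(π/(2γ)), odd powers → 0; here √(π/(2γ)) = 0.84498. Differentiate with the product rule, d/dx e^(−γx²) = −2γx·e^(−γx²).
State is unnormalized: ∫|ψ|² dx = 0.38459, and ∫ψ*·(−ħ²/2m · ψ'') dx = 0.59990, so ⟨T⟩ = 0.59990 / 0.38459.
⟨T⟩ = 1.5599.

1.56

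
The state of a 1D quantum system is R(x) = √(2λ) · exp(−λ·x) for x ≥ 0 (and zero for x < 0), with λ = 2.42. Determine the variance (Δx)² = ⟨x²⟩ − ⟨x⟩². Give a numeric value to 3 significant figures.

0.0427

Compute ⟨x⟩ and ⟨x²⟩ separately, then (Δx)² = ⟨x²⟩ − ⟨x⟩².
Every integrand reduces to terms xʲ·e^(−2λx) on [0, ∞); use ∫₀^∞ xʲ·e^(−2λx) dx = j!/(2λ)^(j+1).
⟨x⟩ = 0.20661 and ⟨x²⟩ = 0.085377.
(Δx)² = 0.085377 − (0.20661)² = 0.042688.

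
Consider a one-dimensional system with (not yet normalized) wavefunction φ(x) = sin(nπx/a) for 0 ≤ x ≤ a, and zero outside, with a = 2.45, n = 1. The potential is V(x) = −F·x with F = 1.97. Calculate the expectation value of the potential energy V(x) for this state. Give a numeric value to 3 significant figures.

-2.41

⟨V⟩ = ∫ V(x)·|φ|² dx / ∫|φ|² dx.
With sin²θ = (1 − cos2θ)/2 on 0 ≤ x ≤ a: ∫sin²(nπx/a) dx = a/2, ∫x·sin²(nπx/a) dx = a²/4, ∫x²·sin²(nπx/a) dx = a³·(1/6 − 1/(4n²π²)); higher powers xᵏ the same way, integrating xᵏ·cos(2nπx/a) by parts.
State is unnormalized: ∫|φ|² dx = 1.2250, and ∫φ*·V(x)·φ dx = -2.9562, so ⟨V⟩ = -2.9562 / 1.2250.
⟨V⟩ = -2.4133.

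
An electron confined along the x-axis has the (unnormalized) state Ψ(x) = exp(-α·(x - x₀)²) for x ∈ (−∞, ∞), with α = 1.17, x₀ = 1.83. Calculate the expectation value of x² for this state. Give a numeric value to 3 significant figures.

3.56

⟨x²⟩ = ∫ x²·|Ψ|² dx / ∫|Ψ|² dx (integrals over the domain).
Gaussian moments (u = x − x₀): ∫u^(2j)·e^(−2αu²) du = (2j−1)!!/(4α)^j · √(π/(2α)), odd powers integrate to 0; here √(π/(2α)) = 1.1587.
State is unnormalized: ∫|Ψ|² dx = 1.1587, and ∫Ψ*·x²·Ψ dx = 4.1279, so ⟨x²⟩ = 4.1279 / 1.1587.
⟨x²⟩ = 3.5626.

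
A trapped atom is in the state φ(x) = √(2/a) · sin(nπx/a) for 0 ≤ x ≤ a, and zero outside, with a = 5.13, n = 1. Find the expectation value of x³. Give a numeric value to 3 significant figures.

23.5

⟨x³⟩ = ∫ x³·|φ|² dx (integrals over the domain).
With sin²θ = (1 − cos2θ)/2 on 0 ≤ x ≤ a: ∫sin²(nπx/a) dx = a/2, ∫x·sin²(nπx/a) dx = a²/4, ∫x²·sin²(nπx/a) dx = a³·(1/6 − 1/(4n²π²)); higher powers xᵏ the same way, integrating xᵏ·cos(2nπx/a) by parts.
⟨x³⟩ = 23.492.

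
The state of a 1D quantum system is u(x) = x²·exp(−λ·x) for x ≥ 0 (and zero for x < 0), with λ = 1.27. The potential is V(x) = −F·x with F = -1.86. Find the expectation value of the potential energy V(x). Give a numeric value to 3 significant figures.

⟨V⟩ = ∫ V(x)·|u|² dx / ∫|u|² dx.
Every integrand reduces to terms xʲ·e^(−2λx) on [0, ∞); use ∫₀^∞ xʲ·e^(−2λx) dx = j!/(2λ)^(j+1).
State is unnormalized: ∫|u|² dx = 0.22701, and ∫u*·V(x)·u dx = 0.83117, so ⟨V⟩ = 0.83117 / 0.22701.
⟨V⟩ = 3.6614.

3.66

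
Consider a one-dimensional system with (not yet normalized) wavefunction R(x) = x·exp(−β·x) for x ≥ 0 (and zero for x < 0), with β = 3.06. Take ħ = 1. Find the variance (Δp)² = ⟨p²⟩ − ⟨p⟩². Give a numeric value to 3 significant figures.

Compute ⟨p⟩ and ⟨p²⟩ separately; (Δp)² = ⟨p²⟩ − ⟨p⟩².
Differentiate x·exp(−β·x) with the product rule; every integrand then reduces to terms xʲ·e^(−2βx) on [0, ∞), with ∫₀^∞ xʲ·e^(−2βx) dx = j!/(2β)^(j+1).
Normalization: ∫|R|² dx = 0.0087252.
⟨p⟩ = 0.0000 and ⟨p²⟩ = 9.3636.
(Δp)² = 9.3636 − (0.0000)² = 9.3636.

9.36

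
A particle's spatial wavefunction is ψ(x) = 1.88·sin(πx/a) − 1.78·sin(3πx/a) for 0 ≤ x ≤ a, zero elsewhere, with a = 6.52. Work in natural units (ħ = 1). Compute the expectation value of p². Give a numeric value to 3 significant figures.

1.11

p² ψ = −ħ² d²ψ/dx²; ⟨p²⟩ = −ħ² ∫ ψ*·ψ'' dx / ∫|ψ|² dx.
d²/dx² sin(jπx/a) = −(jπ/a)²·sin(jπx/a); on 0 ≤ x ≤ a, ∫sin²(jπx/a) dx = a/2 and ∫sin(jπx/a)·sin(lπx/a) dx = 0 for j ≠ l, so only diagonal terms survive in ∫|ψ|² and ∫ψ·ψ″; ∫ψ·ψ′ dx = [ψ²/2] between the walls = 0.
State is unnormalized: ∫|ψ|² dx = 21.851, and ∫ψ*·(−ħ² ψ'') dx = 24.258, so ⟨p²⟩ = 24.258 / 21.851.
⟨p²⟩ = 1.1101.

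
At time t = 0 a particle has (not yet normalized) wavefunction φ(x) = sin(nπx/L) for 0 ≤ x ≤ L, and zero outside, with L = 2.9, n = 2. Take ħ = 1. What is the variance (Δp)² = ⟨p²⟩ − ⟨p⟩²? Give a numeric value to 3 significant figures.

Compute ⟨p⟩ and ⟨p²⟩ separately; (Δp)² = ⟨p²⟩ − ⟨p⟩².
d/dx sin(nπx/L) = (nπ/L)·cos(nπx/L) and d²/dx² sin(nπx/L) = −(nπ/L)²·sin(nπx/L); on 0 ≤ x ≤ L, ∫sin²(nπx/L) dx = L/2 and ∫sin(nπx/L)·cos(nπx/L) dx = 0.
Normalization: ∫|φ|² dx = 1.4500.
⟨p⟩ = 0.0000 and ⟨p²⟩ = 4.6942.
(Δp)² = 4.6942 − (0.0000)² = 4.6942.

4.69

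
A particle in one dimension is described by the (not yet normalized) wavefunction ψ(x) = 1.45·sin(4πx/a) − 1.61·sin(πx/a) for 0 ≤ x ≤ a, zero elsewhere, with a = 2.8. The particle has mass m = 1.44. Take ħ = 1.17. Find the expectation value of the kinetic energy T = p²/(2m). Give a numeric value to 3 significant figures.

T = −(ħ²/2m) d²/dx², so ⟨T⟩ = −(ħ²/2m) ∫ ψ*·ψ'' dx / ∫|ψ|² dx; with m = 1.44.
d²/dx² sin(jπx/a) = −(jπ/a)²·sin(jπx/a); on 0 ≤ x ≤ a, ∫sin²(jπx/a) dx = a/2 and ∫sin(jπx/a)·sin(lπx/a) dx = 0 for j ≠ l, so only diagonal terms survive in ∫|ψ|² and ∫ψ·ψ″; ∫ψ·ψ′ dx = [ψ²/2] between the walls = 0.
State is unnormalized: ∫|ψ|² dx = 6.5724, and ∫ψ*·(−ħ²/2m · ψ'') dx = 30.352, so ⟨T⟩ = 30.352 / 6.5724.
⟨T⟩ = 4.6180.

4.62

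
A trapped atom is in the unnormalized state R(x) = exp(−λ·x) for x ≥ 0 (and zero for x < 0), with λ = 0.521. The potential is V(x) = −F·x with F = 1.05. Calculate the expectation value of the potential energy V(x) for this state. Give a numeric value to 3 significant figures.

⟨V⟩ = ∫ V(x)·|R|² dx / ∫|R|² dx.
Every integrand reduces to terms xʲ·e^(−2λx) on [0, ∞); use ∫₀^∞ xʲ·e^(−2λx) dx = j!/(2λ)^(j+1).
State is unnormalized: ∫|R|² dx = 0.95969, and ∫R*·V(x)·R dx = -0.96706, so ⟨V⟩ = -0.96706 / 0.95969.
⟨V⟩ = -1.0077.

-1.01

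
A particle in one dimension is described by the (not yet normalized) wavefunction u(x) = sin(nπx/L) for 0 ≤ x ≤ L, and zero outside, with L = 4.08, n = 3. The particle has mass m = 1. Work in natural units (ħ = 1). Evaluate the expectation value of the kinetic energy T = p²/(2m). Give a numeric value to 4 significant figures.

2.668

T = −(ħ²/2m) d²/dx², so ⟨T⟩ = −(ħ²/2m) ∫ u*·u'' dx / ∫|u|² dx; with m = 1.
d/dx sin(nπx/L) = (nπ/L)·cos(nπx/L) and d²/dx² sin(nπx/L) = −(nπ/L)²·sin(nπx/L); on 0 ≤ x ≤ L, ∫sin²(nπx/L) dx = L/2 and ∫sin(nπx/L)·cos(nπx/L) dx = 0.
State is unnormalized: ∫|u|² dx = 2.0400, and ∫u*·(−ħ²/2m · u'') dx = 5.4428, so ⟨T⟩ = 5.4428 / 2.0400.
⟨T⟩ = 2.6680.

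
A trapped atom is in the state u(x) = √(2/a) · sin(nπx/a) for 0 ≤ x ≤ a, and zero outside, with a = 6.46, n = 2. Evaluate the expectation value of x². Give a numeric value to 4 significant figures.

13.38

⟨x²⟩ = ∫ x²·|u|² dx (integrals over the domain).
With sin²θ = (1 − cos2θ)/2 on 0 ≤ x ≤ a: ∫sin²(nπx/a) dx = a/2, ∫x·sin²(nπx/a) dx = a²/4, ∫x²·sin²(nπx/a) dx = a³·(1/6 − 1/(4n²π²)); higher powers xᵏ the same way, integrating xᵏ·cos(2nπx/a) by parts.
⟨x²⟩ = 13.382.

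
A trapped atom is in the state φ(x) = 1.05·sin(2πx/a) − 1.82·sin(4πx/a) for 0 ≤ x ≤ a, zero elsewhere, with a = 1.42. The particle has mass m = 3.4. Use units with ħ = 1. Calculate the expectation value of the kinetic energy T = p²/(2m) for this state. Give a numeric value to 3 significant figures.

T = −(ħ²/2m) d²/dx², so ⟨T⟩ = −(ħ²/2m) ∫ φ*·φ'' dx / ∫|φ|² dx; with m = 3.4.
d²/dx² sin(jπx/a) = −(jπ/a)²·sin(jπx/a); on 0 ≤ x ≤ a, ∫sin²(jπx/a) dx = a/2 and ∫sin(jπx/a)·sin(lπx/a) dx = 0 for j ≠ l, so only diagonal terms survive in ∫|φ|² and ∫φ·φ″; ∫φ·φ′ dx = [φ²/2] between the walls = 0.
State is unnormalized: ∫|φ|² dx = 3.1346, and ∫φ*·(−ħ²/2m · φ'') dx = 29.339, so ⟨T⟩ = 29.339 / 3.1346.
⟨T⟩ = 9.3598.

9.36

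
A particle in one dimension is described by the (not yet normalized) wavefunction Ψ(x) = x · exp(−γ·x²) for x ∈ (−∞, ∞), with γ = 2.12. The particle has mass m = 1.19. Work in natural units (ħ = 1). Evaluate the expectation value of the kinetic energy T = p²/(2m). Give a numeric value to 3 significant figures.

2.67

T = −(ħ²/2m) d²/dx², so ⟨T⟩ = −(ħ²/2m) ∫ Ψ*·Ψ'' dx / ∫|Ψ|² dx; with m = 1.19.
Expand each integrand as polynomial × e^(−2γx²) and use ∫x^(2j)·e^(−2γx²) dx = (2j−1)!!/(4γ)^j · √(π/(2γ)), odd powers → 0; here √(π/(2γ)) = 0.86078. Differentiate with the product rule, d/dx e^(−γx²) = −2γx·e^(−γx²).
State is unnormalized: ∫|Ψ|² dx = 0.10151, and ∫Ψ*·(−ħ²/2m · Ψ'') dx = 0.27125, so ⟨T⟩ = 0.27125 / 0.10151.
⟨T⟩ = 2.6723.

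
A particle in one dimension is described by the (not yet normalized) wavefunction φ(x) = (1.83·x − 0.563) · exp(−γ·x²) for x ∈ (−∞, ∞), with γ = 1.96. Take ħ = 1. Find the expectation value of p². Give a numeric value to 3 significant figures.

4.21

p² φ = −ħ² d²φ/dx²; ⟨p²⟩ = −ħ² ∫ φ*·φ'' dx / ∫|φ|² dx.
Expand each integrand as polynomial × e^(−2γx²) and use ∫x^(2j)·e^(−2γx²) dx = (2j−1)!!/(4γ)^j · √(π/(2γ)), odd powers → 0; here √(π/(2γ)) = 0.89522. Differentiate with the product rule, d/dx e^(−γx²) = −2γx·e^(−γx²).
State is unnormalized: ∫|φ|² dx = 0.66616, and ∫φ*·(−ħ² φ'') dx = 2.8047, so ⟨p²⟩ = 2.8047 / 0.66616.
⟨p²⟩ = 4.2102.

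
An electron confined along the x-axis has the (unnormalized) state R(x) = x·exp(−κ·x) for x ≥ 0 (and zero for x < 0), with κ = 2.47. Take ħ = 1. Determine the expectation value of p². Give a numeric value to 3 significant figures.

p² R = −ħ² d²R/dx²; ⟨p²⟩ = −ħ² ∫ R*·R'' dx / ∫|R|² dx.
Differentiate x·exp(−κ·x) with the product rule; every integrand then reduces to terms xʲ·e^(−2κx) on [0, ∞), with ∫₀^∞ xʲ·e^(−2κx) dx = j!/(2κ)^(j+1).
State is unnormalized: ∫|R|² dx = 0.016590, and ∫R*·(−ħ² R'') dx = 0.10121, so ⟨p²⟩ = 0.10121 / 0.016590.
⟨p²⟩ = 6.1009.

6.10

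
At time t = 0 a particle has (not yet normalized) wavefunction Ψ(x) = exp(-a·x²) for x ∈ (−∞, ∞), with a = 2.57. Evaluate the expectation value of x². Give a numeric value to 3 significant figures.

⟨x²⟩ = ∫ x²·|Ψ|² dx / ∫|Ψ|² dx (integrals over the domain).
Gaussian moments: ∫x^(2j)·e^(−2ax²) dx = (2j−1)!!/(4a)^j · √(π/(2a)), odd powers integrate to 0; here √(π/(2a)) = 0.78180.
State is unnormalized: ∫|Ψ|² dx = 0.78180, and ∫Ψ*·x²·Ψ dx = 0.076050, so ⟨x²⟩ = 0.076050 / 0.78180.
⟨x²⟩ = 0.097276.

0.0973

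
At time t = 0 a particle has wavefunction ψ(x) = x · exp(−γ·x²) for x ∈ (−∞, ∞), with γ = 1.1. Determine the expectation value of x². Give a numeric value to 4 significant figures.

0.6818

⟨x²⟩ = ∫ x²·|ψ|² dx / ∫|ψ|² dx (integrals over the domain).
Expand each integrand as polynomial × e^(−2γx²) and use ∫x^(2j)·e^(−2γx²) dx = (2j−1)!!/(4γ)^j · √(π/(2γ)), odd powers → 0; here √(π/(2γ)) = 1.1950.
State is unnormalized: ∫|ψ|² dx = 0.27159, and ∫ψ*·x²·ψ dx = 0.18517, so ⟨x²⟩ = 0.18517 / 0.27159.
⟨x²⟩ = 0.68182.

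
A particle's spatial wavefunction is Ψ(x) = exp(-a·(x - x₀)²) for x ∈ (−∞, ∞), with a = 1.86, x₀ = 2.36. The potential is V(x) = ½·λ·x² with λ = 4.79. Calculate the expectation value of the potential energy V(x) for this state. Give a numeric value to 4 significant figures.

⟨V⟩ = ∫ V(x)·|Ψ|² dx / ∫|Ψ|² dx.
Gaussian moments (u = x − x₀): ∫u^(2j)·e^(−2au²) du = (2j−1)!!/(4a)^j · √(π/(2a)), odd powers integrate to 0; here √(π/(2a)) = 0.91897.
State is unnormalized: ∫|Ψ|² dx = 0.91897, and ∫Ψ*·V(x)·Ψ dx = 12.554, so ⟨V⟩ = 12.554 / 0.91897.
⟨V⟩ = 13.661.

13.66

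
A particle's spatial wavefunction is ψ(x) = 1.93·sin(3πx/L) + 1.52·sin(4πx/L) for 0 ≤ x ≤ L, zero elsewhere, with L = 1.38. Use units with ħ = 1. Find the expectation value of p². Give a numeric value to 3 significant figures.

60.5

p² ψ = −ħ² d²ψ/dx²; ⟨p²⟩ = −ħ² ∫ ψ*·ψ'' dx / ∫|ψ|² dx.
d²/dx² sin(jπx/L) = −(jπ/L)²·sin(jπx/L); on 0 ≤ x ≤ L, ∫sin²(jπx/L) dx = L/2 and ∫sin(jπx/L)·sin(lπx/L) dx = 0 for j ≠ l, so only diagonal terms survive in ∫|ψ|² and ∫ψ·ψ″; ∫ψ·ψ′ dx = [ψ²/2] between the walls = 0.
State is unnormalized: ∫|ψ|² dx = 4.1644, and ∫ψ*·(−ħ² ψ'') dx = 252.07, so ⟨p²⟩ = 252.07 / 4.1644.
⟨p²⟩ = 60.530.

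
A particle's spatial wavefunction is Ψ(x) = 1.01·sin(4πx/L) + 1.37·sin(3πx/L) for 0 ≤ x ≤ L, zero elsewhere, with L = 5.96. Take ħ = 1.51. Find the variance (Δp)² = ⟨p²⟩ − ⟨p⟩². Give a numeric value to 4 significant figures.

7.263

Compute ⟨p⟩ and ⟨p²⟩ separately; (Δp)² = ⟨p²⟩ − ⟨p⟩².
d²/dx² sin(jπx/L) = −(jπ/L)²·sin(jπx/L); on 0 ≤ x ≤ L, ∫sin²(jπx/L) dx = L/2 and ∫sin(jπx/L)·sin(lπx/L) dx = 0 for j ≠ l, so only diagonal terms survive in ∫|Ψ|² and ∫Ψ·Ψ″; ∫Ψ·Ψ′ dx = [Ψ²/2] between the walls = 0.
Normalization: ∫|Ψ|² dx = 8.6331.
⟨p⟩ = 0.0000 and ⟨p²⟩ = 7.2632.
(Δp)² = 7.2632 − (0.0000)² = 7.2632.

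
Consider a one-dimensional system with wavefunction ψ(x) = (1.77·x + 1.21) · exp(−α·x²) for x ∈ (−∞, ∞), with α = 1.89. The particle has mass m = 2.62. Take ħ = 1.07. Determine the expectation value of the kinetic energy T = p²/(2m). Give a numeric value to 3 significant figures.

0.595

T = −(ħ²/2m) d²/dx², so ⟨T⟩ = −(ħ²/2m) ∫ ψ*·ψ'' dx / ∫|ψ|² dx; with m = 2.62.
Expand each integrand as polynomial × e^(−2αx²) and use ∫x^(2j)·e^(−2αx²) dx = (2j−1)!!/(4α)^j · √(π/(2α)), odd powers → 0; here √(π/(2α)) = 0.91165. Differentiate with the product rule, d/dx e^(−αx²) = −2αx·e^(−αx²).
State is unnormalized: ∫|ψ|² dx = 1.7125, and ∫ψ*·(−ħ²/2m · ψ'') dx = 1.0192, so ⟨T⟩ = 1.0192 / 1.7125.
⟨T⟩ = 0.59515.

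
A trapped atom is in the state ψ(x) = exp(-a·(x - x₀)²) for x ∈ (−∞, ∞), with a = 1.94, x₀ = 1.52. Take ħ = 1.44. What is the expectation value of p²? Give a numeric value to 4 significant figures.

4.023

p² ψ = −ħ² d²ψ/dx²; ⟨p²⟩ = −ħ² ∫ ψ*·ψ'' dx / ∫|ψ|² dx.
Gaussian moments (u = x − x₀): ∫u^(2j)·e^(−2au²) du = (2j−1)!!/(4a)^j · √(π/(2a)), odd powers integrate to 0; here √(π/(2a)) = 0.89983. Derivatives: d/dx e^(−au²) = −2au·e^(−au²), d²/dx² e^(−au²) = (4a²u² − 2a)·e^(−au²).
State is unnormalized: ∫|ψ|² dx = 0.89983, and ∫ψ*·(−ħ² ψ'') dx = 3.6198, so ⟨p²⟩ = 3.6198 / 0.89983.
⟨p²⟩ = 4.0228.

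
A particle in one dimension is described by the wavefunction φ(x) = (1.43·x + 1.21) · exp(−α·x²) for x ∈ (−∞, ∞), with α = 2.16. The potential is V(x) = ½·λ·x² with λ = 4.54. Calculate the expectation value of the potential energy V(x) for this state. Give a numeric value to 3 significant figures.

⟨V⟩ = ∫ V(x)·|φ|² dx / ∫|φ|² dx.
Expand each integrand as polynomial × e^(−2αx²) and use ∫x^(2j)·e^(−2αx²) dx = (2j−1)!!/(4α)^j · √(π/(2α)), odd powers → 0; here √(π/(2α)) = 0.85277.
State is unnormalized: ∫|φ|² dx = 1.4504, and ∫φ*·V(x)·φ dx = 0.48712, so ⟨V⟩ = 0.48712 / 1.4504.
⟨V⟩ = 0.33585.

0.336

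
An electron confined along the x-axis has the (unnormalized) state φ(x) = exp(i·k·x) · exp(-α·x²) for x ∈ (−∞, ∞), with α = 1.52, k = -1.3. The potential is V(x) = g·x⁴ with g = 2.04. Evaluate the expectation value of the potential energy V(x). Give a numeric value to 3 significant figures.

⟨V⟩ = ∫ V(x)·|φ|² dx / ∫|φ|² dx.
Gaussian moments: ∫x^(2j)·e^(−2αx²) dx = (2j−1)!!/(4α)^j · √(π/(2α)), odd powers integrate to 0; here √(π/(2α)) = 1.0166.
State is unnormalized: ∫|φ|² dx = 1.0166, and ∫φ*·V(x)·φ dx = 0.16830, so ⟨V⟩ = 0.16830 / 1.0166.
⟨V⟩ = 0.16556.

0.166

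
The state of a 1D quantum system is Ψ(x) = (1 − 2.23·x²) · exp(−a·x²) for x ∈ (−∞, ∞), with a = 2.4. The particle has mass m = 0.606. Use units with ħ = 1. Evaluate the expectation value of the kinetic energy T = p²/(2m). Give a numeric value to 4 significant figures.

T = −(ħ²/2m) d²/dx², so ⟨T⟩ = −(ħ²/2m) ∫ Ψ*·Ψ'' dx / ∫|Ψ|² dx; with m = 0.606.
Expand each integrand as polynomial × e^(−2ax²) and use ∫x^(2j)·e^(−2ax²) dx = (2j−1)!!/(4a)^j · √(π/(2a)), odd powers → 0; here √(π/(2a)) = 0.80901. Differentiate with the product rule, d/dx e^(−ax²) = −2ax·e^(−ax²).
State is unnormalized: ∫|Ψ|² dx = 0.56412, and ∫Ψ*·(−ħ²/2m · Ψ'') dx = 2.9514, so ⟨T⟩ = 2.9514 / 0.56412.
⟨T⟩ = 5.2318.

5.232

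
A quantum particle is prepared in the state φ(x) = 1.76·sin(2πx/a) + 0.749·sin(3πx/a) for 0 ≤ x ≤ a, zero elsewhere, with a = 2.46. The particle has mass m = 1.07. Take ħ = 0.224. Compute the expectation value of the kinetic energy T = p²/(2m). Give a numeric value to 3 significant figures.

0.182

T = −(ħ²/2m) d²/dx², so ⟨T⟩ = −(ħ²/2m) ∫ φ*·φ'' dx / ∫|φ|² dx; with m = 1.07.
d²/dx² sin(jπx/a) = −(jπ/a)²·sin(jπx/a); on 0 ≤ x ≤ a, ∫sin²(jπx/a) dx = a/2 and ∫sin(jπx/a)·sin(lπx/a) dx = 0 for j ≠ l, so only diagonal terms survive in ∫|φ|² and ∫φ·φ″; ∫φ·φ′ dx = [φ²/2] between the walls = 0.
State is unnormalized: ∫|φ|² dx = 4.5001, and ∫φ*·(−ħ²/2m · φ'') dx = 0.82025, so ⟨T⟩ = 0.82025 / 4.5001.
⟨T⟩ = 0.18228.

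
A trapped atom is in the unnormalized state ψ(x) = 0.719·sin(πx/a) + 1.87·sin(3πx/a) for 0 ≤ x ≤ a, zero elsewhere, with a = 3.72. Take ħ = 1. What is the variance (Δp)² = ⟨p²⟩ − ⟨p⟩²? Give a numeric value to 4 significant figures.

5.684

Compute ⟨p⟩ and ⟨p²⟩ separately; (Δp)² = ⟨p²⟩ − ⟨p⟩².
d²/dx² sin(jπx/a) = −(jπ/a)²·sin(jπx/a); on 0 ≤ x ≤ a, ∫sin²(jπx/a) dx = a/2 and ∫sin(jπx/a)·sin(lπx/a) dx = 0 for j ≠ l, so only diagonal terms survive in ∫|ψ|² and ∫ψ·ψ″; ∫ψ·ψ′ dx = [ψ²/2] between the walls = 0.
Normalization: ∫|ψ|² dx = 7.4658.
⟨p⟩ = 0.0000 and ⟨p²⟩ = 5.6840.
(Δp)² = 5.6840 − (0.0000)² = 5.6840.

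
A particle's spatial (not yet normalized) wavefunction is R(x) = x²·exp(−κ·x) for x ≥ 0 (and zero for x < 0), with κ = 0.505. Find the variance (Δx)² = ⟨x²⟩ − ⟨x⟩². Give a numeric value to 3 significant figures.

Compute ⟨x⟩ and ⟨x²⟩ separately, then (Δx)² = ⟨x²⟩ − ⟨x⟩².
Every integrand reduces to terms xʲ·e^(−2κx) on [0, ∞); use ∫₀^∞ xʲ·e^(−2κx) dx = j!/(2κ)^(j+1).
Normalization: ∫|R|² dx = 22.835.
⟨x⟩ = 4.9505 and ⟨x²⟩ = 29.409.
(Δx)² = 29.409 − (4.9505)² = 4.9015.

4.90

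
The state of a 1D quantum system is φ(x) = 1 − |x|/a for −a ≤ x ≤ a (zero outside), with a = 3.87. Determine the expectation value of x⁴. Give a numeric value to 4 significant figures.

⟨x⁴⟩ = ∫ x⁴·|φ|² dx / ∫|φ|² dx (integrals over the domain).
φ is even, so ∫ over [−a, a] = 2∫₀ᵃ with φ = 1 − x/a there: ∫₀ᵃ (1 − x/a)² dx = a/3, ∫₀ᵃ x²(1 − x/a)² dx = a³/30, ∫₀ᵃ x⁴(1 − x/a)² dx = a⁵/105.
State is unnormalized: ∫|φ|² dx = 2.5800, and ∫φ*·x⁴·φ dx = 16.535, so ⟨x⁴⟩ = 16.535 / 2.5800.
⟨x⁴⟩ = 6.4088.

6.409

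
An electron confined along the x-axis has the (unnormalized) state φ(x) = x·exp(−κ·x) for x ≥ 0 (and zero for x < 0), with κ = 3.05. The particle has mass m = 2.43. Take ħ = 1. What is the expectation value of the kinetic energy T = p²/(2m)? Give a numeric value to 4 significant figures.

T = −(ħ²/2m) d²/dx², so ⟨T⟩ = −(ħ²/2m) ∫ φ*·φ'' dx / ∫|φ|² dx; with m = 2.43.
Differentiate x·exp(−κ·x) with the product rule; every integrand then reduces to terms xʲ·e^(−2κx) on [0, ∞), with ∫₀^∞ xʲ·e^(−2κx) dx = j!/(2κ)^(j+1).
State is unnormalized: ∫|φ|² dx = 0.0088113, and ∫φ*·(−ħ²/2m · φ'') dx = 0.016866, so ⟨T⟩ = 0.016866 / 0.0088113.
⟨T⟩ = 1.9141.

1.914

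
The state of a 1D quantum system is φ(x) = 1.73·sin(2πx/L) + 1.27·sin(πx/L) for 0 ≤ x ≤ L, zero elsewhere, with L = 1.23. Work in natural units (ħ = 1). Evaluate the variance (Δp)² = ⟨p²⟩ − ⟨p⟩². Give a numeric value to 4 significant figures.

19.24

Compute ⟨p⟩ and ⟨p²⟩ separately; (Δp)² = ⟨p²⟩ − ⟨p⟩².
d²/dx² sin(jπx/L) = −(jπ/L)²·sin(jπx/L); on 0 ≤ x ≤ L, ∫sin²(jπx/L) dx = L/2 and ∫sin(jπx/L)·sin(lπx/L) dx = 0 for j ≠ l, so only diagonal terms survive in ∫|φ|² and ∫φ·φ″; ∫φ·φ′ dx = [φ²/2] between the walls = 0.
Normalization: ∫|φ|² dx = 2.8326.
⟨p⟩ = 0.0000 and ⟨p²⟩ = 19.241.
(Δp)² = 19.241 − (0.0000)² = 19.241.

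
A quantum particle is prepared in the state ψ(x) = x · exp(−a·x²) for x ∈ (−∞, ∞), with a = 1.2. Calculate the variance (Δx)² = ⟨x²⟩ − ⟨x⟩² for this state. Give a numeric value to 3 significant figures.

Compute ⟨x⟩ and ⟨x²⟩ separately, then (Δx)² = ⟨x²⟩ − ⟨x⟩².
Expand each integrand as polynomial × e^(−2ax²) and use ∫x^(2j)·e^(−2ax²) dx = (2j−1)!!/(4a)^j · √(π/(2a)), odd powers → 0; here √(π/(2a)) = 1.1441.
Normalization: ∫|ψ|² dx = 0.23836.
⟨x⟩ = 0.0000 and ⟨x²⟩ = 0.62500.
(Δx)² = 0.62500 − (0.0000)² = 0.62500.

0.625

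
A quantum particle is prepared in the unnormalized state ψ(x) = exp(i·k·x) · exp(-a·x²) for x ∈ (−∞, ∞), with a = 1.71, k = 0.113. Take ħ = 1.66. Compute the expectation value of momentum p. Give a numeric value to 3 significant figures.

p ψ = −iħ dψ/dx; then ⟨p⟩ = ∫ ψ*·(pψ) dx / ∫|ψ|² dx.
Gaussian moments: ∫x^(2j)·e^(−2ax²) dx = (2j−1)!!/(4a)^j · √(π/(2a)), odd powers integrate to 0; here √(π/(2a)) = 0.95843. Derivatives: ψ′ = (ik − 2ax)·ψ, ψ″ = ((ik − 2ax)² − 2a)·ψ; the odd-in-x pieces drop out.
State is unnormalized: ∫|ψ|² dx = 0.95843, and ∫ψ*·(−iħ ψ') dx = 0.17978, so ⟨p⟩ = 0.17978 / 0.95843.
⟨p⟩ = 0.18758.

0.188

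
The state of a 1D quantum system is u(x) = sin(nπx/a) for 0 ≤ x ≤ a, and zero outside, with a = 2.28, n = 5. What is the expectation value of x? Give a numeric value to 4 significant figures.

1.140

⟨x⟩ = ∫ x·|u|² dx / ∫|u|² dx (integrals over the domain).
With sin²θ = (1 − cos2θ)/2 on 0 ≤ x ≤ a: ∫sin²(nπx/a) dx = a/2, ∫x·sin²(nπx/a) dx = a²/4, ∫x²·sin²(nπx/a) dx = a³·(1/6 − 1/(4n²π²)); higher powers xᵏ the same way, integrating xᵏ·cos(2nπx/a) by parts.
State is unnormalized: ∫|u|² dx = 1.1400, and ∫u*·x·u dx = 1.2996, so ⟨x⟩ = 1.2996 / 1.1400.
⟨x⟩ = 1.1400.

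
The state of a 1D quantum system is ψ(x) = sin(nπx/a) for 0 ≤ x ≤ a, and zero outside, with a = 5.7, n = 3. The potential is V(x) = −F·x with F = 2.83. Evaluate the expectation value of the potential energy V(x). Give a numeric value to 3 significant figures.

-8.07

⟨V⟩ = ∫ V(x)·|ψ|² dx / ∫|ψ|² dx.
With sin²θ = (1 − cos2θ)/2 on 0 ≤ x ≤ a: ∫sin²(nπx/a) dx = a/2, ∫x·sin²(nπx/a) dx = a²/4, ∫x²·sin²(nπx/a) dx = a³·(1/6 − 1/(4n²π²)); higher powers xᵏ the same way, integrating xᵏ·cos(2nπx/a) by parts.
State is unnormalized: ∫|ψ|² dx = 2.8500, and ∫ψ*·V(x)·ψ dx = -22.987, so ⟨V⟩ = -22.987 / 2.8500.
⟨V⟩ = -8.0655.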